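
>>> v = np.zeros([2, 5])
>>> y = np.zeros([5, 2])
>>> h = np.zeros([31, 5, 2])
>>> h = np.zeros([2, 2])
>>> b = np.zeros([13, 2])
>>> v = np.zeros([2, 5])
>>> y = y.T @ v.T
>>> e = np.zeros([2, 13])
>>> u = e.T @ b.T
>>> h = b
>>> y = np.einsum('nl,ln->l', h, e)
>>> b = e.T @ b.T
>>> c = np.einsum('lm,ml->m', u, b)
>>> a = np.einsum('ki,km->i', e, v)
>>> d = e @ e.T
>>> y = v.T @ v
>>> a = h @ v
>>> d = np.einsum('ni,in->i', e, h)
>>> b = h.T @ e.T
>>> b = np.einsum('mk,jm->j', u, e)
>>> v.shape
(2, 5)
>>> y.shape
(5, 5)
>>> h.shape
(13, 2)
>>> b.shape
(2,)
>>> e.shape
(2, 13)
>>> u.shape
(13, 13)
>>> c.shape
(13,)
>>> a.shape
(13, 5)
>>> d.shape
(13,)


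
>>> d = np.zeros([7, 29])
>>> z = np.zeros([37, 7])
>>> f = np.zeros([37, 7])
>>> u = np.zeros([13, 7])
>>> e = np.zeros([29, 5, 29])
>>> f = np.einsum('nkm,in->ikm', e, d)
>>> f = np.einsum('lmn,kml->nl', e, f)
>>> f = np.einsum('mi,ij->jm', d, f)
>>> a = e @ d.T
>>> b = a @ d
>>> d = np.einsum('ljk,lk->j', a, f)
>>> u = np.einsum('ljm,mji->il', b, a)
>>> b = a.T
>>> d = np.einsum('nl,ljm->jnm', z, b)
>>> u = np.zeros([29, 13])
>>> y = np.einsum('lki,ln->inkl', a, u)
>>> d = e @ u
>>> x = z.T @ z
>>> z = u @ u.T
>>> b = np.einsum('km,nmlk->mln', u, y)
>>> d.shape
(29, 5, 13)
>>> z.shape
(29, 29)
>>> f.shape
(29, 7)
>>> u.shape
(29, 13)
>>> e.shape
(29, 5, 29)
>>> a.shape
(29, 5, 7)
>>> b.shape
(13, 5, 7)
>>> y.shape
(7, 13, 5, 29)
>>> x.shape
(7, 7)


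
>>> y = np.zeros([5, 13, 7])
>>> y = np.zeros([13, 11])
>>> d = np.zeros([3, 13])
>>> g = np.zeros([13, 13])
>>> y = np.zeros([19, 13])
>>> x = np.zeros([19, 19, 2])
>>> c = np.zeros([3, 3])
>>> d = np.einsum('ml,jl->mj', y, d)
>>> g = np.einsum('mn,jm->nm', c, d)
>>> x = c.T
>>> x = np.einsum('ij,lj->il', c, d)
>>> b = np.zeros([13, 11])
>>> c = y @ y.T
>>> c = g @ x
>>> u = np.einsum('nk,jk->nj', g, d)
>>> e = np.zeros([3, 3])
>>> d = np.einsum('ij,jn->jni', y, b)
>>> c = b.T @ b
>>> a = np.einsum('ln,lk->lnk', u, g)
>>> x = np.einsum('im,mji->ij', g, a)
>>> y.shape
(19, 13)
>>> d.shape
(13, 11, 19)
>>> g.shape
(3, 3)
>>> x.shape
(3, 19)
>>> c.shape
(11, 11)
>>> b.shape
(13, 11)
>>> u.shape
(3, 19)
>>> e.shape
(3, 3)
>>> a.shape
(3, 19, 3)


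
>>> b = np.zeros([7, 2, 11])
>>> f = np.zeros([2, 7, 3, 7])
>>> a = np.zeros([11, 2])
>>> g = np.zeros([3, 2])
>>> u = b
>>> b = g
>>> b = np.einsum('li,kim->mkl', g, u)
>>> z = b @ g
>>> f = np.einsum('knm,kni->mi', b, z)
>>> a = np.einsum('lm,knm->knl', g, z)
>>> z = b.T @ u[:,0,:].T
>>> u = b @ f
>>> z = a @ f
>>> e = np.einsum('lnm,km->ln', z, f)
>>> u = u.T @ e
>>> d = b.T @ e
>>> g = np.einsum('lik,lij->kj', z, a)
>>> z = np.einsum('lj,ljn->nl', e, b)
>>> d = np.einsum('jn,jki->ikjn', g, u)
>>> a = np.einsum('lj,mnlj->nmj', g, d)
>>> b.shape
(11, 7, 3)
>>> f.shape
(3, 2)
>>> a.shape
(7, 7, 3)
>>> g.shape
(2, 3)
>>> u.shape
(2, 7, 7)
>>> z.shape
(3, 11)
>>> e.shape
(11, 7)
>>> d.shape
(7, 7, 2, 3)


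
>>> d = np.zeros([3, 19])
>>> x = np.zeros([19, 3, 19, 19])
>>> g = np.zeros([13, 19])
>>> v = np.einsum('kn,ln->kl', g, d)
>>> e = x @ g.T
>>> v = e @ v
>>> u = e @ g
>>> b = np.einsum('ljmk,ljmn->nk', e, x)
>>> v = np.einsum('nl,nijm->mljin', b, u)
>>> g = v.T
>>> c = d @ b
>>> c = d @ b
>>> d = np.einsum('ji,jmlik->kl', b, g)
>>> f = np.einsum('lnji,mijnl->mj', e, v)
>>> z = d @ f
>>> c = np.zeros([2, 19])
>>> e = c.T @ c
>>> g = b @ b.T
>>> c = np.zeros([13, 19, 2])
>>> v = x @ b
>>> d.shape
(19, 19)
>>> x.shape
(19, 3, 19, 19)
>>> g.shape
(19, 19)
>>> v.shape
(19, 3, 19, 13)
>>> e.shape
(19, 19)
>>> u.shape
(19, 3, 19, 19)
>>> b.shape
(19, 13)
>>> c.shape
(13, 19, 2)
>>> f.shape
(19, 19)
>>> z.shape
(19, 19)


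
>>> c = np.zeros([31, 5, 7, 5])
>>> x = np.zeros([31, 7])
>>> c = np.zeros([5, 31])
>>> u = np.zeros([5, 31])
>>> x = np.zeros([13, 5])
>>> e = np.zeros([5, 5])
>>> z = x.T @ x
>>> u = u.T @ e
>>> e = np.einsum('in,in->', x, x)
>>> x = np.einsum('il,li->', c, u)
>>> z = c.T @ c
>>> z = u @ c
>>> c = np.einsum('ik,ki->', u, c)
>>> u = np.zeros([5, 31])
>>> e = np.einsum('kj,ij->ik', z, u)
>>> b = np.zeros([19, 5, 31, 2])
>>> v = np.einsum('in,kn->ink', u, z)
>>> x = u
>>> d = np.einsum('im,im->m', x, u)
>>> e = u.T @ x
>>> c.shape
()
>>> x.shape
(5, 31)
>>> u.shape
(5, 31)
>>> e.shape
(31, 31)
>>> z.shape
(31, 31)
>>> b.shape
(19, 5, 31, 2)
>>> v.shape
(5, 31, 31)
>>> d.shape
(31,)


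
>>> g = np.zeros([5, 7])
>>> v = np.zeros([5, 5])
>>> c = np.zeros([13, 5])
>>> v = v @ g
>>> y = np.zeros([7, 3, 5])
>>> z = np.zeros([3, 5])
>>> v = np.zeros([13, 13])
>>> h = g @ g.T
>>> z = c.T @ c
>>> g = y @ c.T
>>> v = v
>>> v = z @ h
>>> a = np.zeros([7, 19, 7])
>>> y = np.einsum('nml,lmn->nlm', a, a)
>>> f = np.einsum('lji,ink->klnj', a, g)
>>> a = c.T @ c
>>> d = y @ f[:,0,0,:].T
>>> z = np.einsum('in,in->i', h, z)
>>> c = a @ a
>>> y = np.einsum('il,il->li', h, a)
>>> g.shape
(7, 3, 13)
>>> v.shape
(5, 5)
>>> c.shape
(5, 5)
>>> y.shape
(5, 5)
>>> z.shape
(5,)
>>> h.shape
(5, 5)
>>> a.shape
(5, 5)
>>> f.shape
(13, 7, 3, 19)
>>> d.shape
(7, 7, 13)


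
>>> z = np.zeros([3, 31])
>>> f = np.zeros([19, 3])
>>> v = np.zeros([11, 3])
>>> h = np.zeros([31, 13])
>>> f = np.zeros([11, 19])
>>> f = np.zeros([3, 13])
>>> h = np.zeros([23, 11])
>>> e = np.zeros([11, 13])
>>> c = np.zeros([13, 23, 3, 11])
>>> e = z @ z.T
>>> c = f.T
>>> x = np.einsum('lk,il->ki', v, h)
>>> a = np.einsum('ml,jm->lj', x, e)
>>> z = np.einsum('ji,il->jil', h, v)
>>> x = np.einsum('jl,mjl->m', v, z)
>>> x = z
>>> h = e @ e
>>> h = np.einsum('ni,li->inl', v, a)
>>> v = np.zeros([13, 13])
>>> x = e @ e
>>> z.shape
(23, 11, 3)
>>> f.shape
(3, 13)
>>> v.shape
(13, 13)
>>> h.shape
(3, 11, 23)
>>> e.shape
(3, 3)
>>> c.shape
(13, 3)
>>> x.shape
(3, 3)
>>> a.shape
(23, 3)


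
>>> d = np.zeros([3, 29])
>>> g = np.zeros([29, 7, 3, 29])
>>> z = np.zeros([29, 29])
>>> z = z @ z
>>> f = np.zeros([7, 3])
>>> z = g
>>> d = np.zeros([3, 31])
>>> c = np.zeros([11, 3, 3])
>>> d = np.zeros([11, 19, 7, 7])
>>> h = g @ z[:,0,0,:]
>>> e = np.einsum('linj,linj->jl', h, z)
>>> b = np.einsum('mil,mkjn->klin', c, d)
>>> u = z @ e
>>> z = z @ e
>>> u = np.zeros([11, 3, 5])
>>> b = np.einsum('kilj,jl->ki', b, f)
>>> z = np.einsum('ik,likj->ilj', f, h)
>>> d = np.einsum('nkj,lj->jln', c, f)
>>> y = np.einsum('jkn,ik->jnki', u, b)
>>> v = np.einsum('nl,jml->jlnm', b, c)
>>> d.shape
(3, 7, 11)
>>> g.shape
(29, 7, 3, 29)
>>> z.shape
(7, 29, 29)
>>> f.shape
(7, 3)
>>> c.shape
(11, 3, 3)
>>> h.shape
(29, 7, 3, 29)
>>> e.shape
(29, 29)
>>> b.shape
(19, 3)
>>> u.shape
(11, 3, 5)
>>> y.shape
(11, 5, 3, 19)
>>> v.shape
(11, 3, 19, 3)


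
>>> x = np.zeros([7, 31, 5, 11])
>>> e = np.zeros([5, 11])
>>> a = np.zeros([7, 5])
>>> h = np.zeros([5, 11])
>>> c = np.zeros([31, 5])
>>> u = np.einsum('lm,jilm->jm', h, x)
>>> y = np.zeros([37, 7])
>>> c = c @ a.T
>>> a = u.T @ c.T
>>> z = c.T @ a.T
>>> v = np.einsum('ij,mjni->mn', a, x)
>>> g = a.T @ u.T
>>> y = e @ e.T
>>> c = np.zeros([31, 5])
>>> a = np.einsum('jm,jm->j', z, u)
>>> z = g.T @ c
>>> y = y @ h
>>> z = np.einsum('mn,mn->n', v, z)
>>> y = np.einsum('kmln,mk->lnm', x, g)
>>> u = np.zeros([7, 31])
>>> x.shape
(7, 31, 5, 11)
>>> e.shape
(5, 11)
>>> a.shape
(7,)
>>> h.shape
(5, 11)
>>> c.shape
(31, 5)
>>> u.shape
(7, 31)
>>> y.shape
(5, 11, 31)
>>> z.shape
(5,)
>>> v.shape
(7, 5)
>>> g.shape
(31, 7)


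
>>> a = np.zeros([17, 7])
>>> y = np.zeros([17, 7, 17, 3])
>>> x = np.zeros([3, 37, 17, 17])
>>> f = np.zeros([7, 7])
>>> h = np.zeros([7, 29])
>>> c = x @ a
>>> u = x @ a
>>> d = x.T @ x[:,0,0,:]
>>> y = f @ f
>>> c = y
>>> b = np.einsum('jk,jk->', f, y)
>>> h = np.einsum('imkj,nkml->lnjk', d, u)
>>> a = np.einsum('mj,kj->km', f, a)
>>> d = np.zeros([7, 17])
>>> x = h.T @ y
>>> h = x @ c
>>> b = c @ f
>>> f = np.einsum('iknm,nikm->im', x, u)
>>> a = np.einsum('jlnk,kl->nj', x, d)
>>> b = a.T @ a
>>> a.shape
(3, 37)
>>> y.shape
(7, 7)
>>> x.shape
(37, 17, 3, 7)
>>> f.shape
(37, 7)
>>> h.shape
(37, 17, 3, 7)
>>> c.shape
(7, 7)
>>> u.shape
(3, 37, 17, 7)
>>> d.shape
(7, 17)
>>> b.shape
(37, 37)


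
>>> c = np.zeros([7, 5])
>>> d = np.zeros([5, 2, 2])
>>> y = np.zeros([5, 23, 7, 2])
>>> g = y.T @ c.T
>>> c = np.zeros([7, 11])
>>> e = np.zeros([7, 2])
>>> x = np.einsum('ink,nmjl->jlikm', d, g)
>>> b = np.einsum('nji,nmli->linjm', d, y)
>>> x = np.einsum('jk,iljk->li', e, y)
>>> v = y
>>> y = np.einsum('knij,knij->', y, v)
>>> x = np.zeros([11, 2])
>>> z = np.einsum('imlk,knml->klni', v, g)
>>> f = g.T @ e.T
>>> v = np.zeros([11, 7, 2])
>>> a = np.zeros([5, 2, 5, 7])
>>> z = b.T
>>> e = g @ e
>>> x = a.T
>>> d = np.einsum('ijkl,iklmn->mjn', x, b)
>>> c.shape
(7, 11)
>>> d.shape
(2, 5, 23)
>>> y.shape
()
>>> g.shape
(2, 7, 23, 7)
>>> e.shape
(2, 7, 23, 2)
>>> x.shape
(7, 5, 2, 5)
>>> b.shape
(7, 2, 5, 2, 23)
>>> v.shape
(11, 7, 2)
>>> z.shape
(23, 2, 5, 2, 7)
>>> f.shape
(7, 23, 7, 7)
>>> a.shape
(5, 2, 5, 7)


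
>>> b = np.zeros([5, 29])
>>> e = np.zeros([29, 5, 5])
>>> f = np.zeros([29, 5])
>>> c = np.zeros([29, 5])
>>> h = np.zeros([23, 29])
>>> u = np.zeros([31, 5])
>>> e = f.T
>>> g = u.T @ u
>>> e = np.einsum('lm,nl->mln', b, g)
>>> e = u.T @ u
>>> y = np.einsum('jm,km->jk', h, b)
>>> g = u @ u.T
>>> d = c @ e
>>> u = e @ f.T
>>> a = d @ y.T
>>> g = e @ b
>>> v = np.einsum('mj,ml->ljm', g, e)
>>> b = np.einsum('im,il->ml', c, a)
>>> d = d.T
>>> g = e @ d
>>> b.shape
(5, 23)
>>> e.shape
(5, 5)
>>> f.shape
(29, 5)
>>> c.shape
(29, 5)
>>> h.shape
(23, 29)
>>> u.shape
(5, 29)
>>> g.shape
(5, 29)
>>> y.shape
(23, 5)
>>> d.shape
(5, 29)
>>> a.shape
(29, 23)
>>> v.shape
(5, 29, 5)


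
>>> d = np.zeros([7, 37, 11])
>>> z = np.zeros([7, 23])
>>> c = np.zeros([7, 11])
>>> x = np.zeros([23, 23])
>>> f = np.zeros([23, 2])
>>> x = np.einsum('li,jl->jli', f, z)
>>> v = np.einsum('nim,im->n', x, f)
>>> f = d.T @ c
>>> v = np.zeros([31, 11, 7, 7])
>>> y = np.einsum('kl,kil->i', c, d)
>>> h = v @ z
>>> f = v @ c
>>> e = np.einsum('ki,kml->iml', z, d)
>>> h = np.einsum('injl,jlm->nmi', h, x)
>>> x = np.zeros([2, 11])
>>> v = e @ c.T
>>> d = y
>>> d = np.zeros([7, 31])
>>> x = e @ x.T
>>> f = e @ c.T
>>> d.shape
(7, 31)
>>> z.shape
(7, 23)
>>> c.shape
(7, 11)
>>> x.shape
(23, 37, 2)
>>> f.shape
(23, 37, 7)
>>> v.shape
(23, 37, 7)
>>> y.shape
(37,)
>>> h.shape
(11, 2, 31)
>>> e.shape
(23, 37, 11)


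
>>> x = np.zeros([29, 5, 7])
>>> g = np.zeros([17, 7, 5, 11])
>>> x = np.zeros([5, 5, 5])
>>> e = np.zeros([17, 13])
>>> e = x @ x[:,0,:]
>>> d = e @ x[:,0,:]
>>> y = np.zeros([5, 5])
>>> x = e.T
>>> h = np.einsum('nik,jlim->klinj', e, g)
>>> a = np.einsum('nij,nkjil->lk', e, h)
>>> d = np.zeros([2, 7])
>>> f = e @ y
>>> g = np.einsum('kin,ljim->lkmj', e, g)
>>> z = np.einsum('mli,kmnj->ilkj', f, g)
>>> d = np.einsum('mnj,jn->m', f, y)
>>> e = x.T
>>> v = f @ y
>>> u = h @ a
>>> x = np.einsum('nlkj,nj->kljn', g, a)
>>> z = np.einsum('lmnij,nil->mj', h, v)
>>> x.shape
(11, 5, 7, 17)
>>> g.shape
(17, 5, 11, 7)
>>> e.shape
(5, 5, 5)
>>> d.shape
(5,)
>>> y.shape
(5, 5)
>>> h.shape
(5, 7, 5, 5, 17)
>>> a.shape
(17, 7)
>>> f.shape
(5, 5, 5)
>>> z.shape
(7, 17)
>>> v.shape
(5, 5, 5)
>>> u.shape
(5, 7, 5, 5, 7)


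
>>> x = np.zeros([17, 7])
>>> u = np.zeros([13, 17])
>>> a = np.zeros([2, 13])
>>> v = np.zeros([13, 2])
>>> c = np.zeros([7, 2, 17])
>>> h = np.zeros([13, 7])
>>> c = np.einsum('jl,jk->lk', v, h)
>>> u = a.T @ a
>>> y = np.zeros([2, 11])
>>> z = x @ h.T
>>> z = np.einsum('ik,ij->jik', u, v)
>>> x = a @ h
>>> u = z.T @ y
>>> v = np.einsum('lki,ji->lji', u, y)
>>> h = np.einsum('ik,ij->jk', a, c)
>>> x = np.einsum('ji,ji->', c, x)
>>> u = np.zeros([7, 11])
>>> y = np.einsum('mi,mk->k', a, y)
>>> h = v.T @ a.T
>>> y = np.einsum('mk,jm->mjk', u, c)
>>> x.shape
()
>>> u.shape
(7, 11)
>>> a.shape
(2, 13)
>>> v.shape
(13, 2, 11)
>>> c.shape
(2, 7)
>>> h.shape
(11, 2, 2)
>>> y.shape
(7, 2, 11)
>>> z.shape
(2, 13, 13)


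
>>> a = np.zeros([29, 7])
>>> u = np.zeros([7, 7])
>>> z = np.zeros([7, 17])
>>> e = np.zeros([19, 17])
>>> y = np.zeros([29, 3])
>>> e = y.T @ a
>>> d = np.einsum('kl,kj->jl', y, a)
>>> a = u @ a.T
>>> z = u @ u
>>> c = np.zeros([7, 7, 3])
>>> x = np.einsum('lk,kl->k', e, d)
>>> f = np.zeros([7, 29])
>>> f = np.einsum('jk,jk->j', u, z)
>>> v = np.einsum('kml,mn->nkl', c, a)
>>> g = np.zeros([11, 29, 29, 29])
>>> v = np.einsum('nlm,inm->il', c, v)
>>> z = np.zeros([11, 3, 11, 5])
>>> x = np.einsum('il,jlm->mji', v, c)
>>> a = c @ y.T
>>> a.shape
(7, 7, 29)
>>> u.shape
(7, 7)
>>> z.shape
(11, 3, 11, 5)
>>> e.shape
(3, 7)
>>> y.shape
(29, 3)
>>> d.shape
(7, 3)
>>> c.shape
(7, 7, 3)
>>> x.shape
(3, 7, 29)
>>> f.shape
(7,)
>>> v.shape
(29, 7)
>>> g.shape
(11, 29, 29, 29)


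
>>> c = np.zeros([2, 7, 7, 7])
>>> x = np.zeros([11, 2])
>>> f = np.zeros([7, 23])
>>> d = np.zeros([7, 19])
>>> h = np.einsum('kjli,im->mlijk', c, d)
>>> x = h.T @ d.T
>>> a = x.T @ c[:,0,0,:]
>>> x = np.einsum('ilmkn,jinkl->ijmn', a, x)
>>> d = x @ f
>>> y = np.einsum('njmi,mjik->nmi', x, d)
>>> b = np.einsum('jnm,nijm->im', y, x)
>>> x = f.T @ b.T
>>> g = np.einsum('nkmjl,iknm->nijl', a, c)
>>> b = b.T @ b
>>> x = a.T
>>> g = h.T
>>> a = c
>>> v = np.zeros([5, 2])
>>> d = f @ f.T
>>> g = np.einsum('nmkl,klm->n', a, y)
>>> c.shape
(2, 7, 7, 7)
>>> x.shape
(7, 7, 7, 7, 7)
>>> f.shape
(7, 23)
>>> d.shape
(7, 7)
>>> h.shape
(19, 7, 7, 7, 2)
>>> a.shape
(2, 7, 7, 7)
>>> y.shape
(7, 7, 7)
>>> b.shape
(7, 7)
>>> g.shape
(2,)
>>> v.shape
(5, 2)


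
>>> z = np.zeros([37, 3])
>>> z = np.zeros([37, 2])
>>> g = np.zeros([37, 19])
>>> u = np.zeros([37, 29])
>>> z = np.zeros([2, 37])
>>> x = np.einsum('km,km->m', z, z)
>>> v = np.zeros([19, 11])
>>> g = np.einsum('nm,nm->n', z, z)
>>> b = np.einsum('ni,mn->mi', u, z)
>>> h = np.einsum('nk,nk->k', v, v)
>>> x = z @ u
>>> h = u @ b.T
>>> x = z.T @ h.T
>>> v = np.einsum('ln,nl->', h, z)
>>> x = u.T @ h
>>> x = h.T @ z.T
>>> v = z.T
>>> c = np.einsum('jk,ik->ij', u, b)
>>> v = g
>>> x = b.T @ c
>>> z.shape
(2, 37)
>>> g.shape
(2,)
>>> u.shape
(37, 29)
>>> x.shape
(29, 37)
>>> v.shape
(2,)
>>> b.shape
(2, 29)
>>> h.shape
(37, 2)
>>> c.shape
(2, 37)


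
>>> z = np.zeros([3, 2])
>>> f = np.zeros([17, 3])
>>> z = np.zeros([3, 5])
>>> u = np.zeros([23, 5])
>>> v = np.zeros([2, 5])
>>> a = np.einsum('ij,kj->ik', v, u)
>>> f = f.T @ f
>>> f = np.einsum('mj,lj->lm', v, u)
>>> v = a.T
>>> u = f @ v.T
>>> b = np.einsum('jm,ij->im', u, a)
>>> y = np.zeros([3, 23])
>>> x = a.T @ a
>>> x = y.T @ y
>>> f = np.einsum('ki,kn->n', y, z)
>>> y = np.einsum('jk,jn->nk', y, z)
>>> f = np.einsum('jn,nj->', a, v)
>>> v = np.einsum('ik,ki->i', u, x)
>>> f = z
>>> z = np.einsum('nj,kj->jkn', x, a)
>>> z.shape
(23, 2, 23)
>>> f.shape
(3, 5)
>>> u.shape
(23, 23)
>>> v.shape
(23,)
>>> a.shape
(2, 23)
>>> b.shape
(2, 23)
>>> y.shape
(5, 23)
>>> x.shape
(23, 23)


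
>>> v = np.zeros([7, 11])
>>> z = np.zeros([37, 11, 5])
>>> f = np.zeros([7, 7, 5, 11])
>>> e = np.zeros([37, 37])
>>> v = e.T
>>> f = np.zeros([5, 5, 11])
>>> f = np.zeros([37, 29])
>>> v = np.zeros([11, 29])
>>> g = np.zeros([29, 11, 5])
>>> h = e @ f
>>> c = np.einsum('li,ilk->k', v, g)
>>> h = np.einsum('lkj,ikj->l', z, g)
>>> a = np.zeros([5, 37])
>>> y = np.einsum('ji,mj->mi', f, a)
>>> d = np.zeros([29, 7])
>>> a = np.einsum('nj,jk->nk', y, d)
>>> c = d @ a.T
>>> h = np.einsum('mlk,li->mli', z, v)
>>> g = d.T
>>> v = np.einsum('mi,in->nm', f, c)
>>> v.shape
(5, 37)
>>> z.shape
(37, 11, 5)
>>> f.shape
(37, 29)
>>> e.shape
(37, 37)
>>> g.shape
(7, 29)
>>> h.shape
(37, 11, 29)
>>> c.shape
(29, 5)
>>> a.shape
(5, 7)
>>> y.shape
(5, 29)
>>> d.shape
(29, 7)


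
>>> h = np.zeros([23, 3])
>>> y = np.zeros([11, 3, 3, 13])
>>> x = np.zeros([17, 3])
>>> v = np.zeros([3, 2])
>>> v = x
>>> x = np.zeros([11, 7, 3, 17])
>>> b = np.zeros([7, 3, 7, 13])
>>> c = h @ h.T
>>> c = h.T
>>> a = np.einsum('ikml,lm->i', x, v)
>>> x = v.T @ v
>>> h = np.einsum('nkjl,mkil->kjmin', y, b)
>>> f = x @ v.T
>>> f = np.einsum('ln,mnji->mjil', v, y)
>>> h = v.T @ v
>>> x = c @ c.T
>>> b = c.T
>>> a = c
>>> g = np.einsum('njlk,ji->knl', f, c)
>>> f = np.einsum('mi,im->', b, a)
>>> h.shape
(3, 3)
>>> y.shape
(11, 3, 3, 13)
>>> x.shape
(3, 3)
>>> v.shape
(17, 3)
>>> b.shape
(23, 3)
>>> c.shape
(3, 23)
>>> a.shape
(3, 23)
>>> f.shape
()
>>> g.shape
(17, 11, 13)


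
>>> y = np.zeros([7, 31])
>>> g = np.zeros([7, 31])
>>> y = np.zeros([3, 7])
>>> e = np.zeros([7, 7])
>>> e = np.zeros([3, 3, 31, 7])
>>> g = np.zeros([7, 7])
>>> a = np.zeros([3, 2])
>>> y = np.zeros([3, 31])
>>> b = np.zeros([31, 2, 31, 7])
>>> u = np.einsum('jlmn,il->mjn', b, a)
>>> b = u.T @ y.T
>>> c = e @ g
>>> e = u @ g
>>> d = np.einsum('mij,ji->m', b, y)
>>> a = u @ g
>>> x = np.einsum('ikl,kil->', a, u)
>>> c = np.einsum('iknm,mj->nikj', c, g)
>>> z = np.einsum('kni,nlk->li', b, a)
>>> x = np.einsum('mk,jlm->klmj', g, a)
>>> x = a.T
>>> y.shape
(3, 31)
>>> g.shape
(7, 7)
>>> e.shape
(31, 31, 7)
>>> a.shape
(31, 31, 7)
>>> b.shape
(7, 31, 3)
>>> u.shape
(31, 31, 7)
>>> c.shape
(31, 3, 3, 7)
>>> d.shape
(7,)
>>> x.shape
(7, 31, 31)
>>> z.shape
(31, 3)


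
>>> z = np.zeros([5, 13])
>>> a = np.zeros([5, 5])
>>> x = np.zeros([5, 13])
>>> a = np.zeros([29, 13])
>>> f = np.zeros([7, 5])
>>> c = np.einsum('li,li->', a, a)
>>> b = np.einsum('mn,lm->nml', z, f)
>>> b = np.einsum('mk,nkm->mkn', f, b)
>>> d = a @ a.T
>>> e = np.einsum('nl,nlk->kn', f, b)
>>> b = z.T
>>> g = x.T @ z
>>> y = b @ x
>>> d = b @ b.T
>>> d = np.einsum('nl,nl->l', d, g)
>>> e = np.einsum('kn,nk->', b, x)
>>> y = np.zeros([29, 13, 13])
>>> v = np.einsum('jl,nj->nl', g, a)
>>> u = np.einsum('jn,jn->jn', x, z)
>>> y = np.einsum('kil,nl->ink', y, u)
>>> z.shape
(5, 13)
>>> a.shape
(29, 13)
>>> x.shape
(5, 13)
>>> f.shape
(7, 5)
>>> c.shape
()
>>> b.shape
(13, 5)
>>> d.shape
(13,)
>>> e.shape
()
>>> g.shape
(13, 13)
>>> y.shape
(13, 5, 29)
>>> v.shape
(29, 13)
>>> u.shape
(5, 13)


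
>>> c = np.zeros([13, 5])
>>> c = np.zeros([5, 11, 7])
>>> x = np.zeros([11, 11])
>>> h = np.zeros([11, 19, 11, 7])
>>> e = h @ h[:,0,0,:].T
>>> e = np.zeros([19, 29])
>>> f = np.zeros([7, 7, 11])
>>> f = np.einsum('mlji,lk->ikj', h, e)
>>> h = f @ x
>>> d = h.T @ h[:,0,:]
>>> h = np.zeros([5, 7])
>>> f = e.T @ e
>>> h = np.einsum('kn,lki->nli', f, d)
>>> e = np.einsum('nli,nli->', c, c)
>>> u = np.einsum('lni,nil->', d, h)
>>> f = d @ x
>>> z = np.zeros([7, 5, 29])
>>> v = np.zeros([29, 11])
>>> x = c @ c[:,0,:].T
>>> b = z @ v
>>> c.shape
(5, 11, 7)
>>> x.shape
(5, 11, 5)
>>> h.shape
(29, 11, 11)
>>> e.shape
()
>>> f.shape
(11, 29, 11)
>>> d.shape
(11, 29, 11)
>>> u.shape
()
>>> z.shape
(7, 5, 29)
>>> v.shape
(29, 11)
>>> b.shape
(7, 5, 11)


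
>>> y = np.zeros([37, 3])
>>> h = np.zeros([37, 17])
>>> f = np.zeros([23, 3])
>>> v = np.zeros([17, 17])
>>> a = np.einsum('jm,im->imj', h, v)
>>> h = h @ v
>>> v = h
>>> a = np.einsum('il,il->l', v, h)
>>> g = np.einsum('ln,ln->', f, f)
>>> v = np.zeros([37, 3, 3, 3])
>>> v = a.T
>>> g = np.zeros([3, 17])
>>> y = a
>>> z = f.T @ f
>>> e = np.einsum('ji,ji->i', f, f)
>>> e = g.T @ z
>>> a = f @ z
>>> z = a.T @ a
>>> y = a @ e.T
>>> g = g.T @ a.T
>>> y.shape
(23, 17)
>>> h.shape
(37, 17)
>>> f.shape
(23, 3)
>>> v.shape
(17,)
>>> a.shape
(23, 3)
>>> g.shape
(17, 23)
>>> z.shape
(3, 3)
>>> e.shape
(17, 3)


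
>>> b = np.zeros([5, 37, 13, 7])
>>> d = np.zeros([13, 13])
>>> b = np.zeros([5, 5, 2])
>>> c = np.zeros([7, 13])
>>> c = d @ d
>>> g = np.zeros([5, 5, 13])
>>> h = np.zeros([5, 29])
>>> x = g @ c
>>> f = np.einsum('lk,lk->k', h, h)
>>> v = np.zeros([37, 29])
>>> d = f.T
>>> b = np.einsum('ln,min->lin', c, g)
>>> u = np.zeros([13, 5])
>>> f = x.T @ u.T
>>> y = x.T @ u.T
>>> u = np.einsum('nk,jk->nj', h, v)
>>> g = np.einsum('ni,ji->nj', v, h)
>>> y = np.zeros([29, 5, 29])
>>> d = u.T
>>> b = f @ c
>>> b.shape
(13, 5, 13)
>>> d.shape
(37, 5)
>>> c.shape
(13, 13)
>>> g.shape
(37, 5)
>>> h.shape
(5, 29)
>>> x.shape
(5, 5, 13)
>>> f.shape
(13, 5, 13)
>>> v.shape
(37, 29)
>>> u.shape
(5, 37)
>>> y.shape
(29, 5, 29)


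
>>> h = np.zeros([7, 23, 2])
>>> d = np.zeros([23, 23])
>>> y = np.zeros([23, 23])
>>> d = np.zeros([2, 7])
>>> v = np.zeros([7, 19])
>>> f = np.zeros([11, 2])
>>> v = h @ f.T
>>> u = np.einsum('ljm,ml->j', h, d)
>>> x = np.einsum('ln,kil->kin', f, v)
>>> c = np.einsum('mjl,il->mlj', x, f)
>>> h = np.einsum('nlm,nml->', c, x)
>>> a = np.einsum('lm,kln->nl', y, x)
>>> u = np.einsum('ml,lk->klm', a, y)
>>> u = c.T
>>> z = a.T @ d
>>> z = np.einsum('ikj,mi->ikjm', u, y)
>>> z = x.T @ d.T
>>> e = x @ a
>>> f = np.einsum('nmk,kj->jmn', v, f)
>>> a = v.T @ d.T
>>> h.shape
()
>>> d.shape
(2, 7)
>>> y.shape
(23, 23)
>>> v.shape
(7, 23, 11)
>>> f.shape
(2, 23, 7)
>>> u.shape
(23, 2, 7)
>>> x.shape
(7, 23, 2)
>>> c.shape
(7, 2, 23)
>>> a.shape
(11, 23, 2)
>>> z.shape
(2, 23, 2)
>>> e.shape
(7, 23, 23)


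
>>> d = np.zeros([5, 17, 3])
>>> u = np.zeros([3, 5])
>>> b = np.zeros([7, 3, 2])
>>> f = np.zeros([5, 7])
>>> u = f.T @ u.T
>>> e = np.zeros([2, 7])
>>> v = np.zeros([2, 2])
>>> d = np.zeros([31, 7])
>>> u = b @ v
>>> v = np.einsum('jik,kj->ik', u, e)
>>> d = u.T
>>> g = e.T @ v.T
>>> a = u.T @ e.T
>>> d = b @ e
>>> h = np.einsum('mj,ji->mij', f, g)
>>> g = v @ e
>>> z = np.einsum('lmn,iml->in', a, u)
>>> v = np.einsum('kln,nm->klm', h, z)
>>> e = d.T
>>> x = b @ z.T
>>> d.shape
(7, 3, 7)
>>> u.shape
(7, 3, 2)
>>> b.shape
(7, 3, 2)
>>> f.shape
(5, 7)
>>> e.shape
(7, 3, 7)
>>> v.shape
(5, 3, 2)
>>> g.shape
(3, 7)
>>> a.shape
(2, 3, 2)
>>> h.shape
(5, 3, 7)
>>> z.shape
(7, 2)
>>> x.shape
(7, 3, 7)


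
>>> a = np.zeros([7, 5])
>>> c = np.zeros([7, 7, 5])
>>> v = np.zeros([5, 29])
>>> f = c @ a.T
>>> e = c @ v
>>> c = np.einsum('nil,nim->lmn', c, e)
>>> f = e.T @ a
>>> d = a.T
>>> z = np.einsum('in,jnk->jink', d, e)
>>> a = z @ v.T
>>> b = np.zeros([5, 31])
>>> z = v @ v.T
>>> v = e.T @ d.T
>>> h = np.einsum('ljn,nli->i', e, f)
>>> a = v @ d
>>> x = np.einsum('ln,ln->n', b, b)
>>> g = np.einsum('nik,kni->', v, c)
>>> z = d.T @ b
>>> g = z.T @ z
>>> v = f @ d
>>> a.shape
(29, 7, 7)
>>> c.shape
(5, 29, 7)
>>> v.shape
(29, 7, 7)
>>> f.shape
(29, 7, 5)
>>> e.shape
(7, 7, 29)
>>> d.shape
(5, 7)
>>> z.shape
(7, 31)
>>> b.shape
(5, 31)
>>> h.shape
(5,)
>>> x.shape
(31,)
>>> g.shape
(31, 31)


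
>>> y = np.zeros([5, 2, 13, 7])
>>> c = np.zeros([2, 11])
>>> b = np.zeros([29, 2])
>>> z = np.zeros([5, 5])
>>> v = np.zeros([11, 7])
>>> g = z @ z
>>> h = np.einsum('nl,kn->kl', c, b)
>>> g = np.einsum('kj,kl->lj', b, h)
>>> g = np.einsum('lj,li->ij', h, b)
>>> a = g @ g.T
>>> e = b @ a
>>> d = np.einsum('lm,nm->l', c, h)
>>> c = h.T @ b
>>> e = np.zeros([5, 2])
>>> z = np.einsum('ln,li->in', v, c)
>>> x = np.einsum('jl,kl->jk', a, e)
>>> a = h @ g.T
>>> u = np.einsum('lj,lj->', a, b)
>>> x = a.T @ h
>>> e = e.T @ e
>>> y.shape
(5, 2, 13, 7)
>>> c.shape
(11, 2)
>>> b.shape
(29, 2)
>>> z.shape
(2, 7)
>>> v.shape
(11, 7)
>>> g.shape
(2, 11)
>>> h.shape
(29, 11)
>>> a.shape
(29, 2)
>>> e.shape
(2, 2)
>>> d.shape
(2,)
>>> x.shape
(2, 11)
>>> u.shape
()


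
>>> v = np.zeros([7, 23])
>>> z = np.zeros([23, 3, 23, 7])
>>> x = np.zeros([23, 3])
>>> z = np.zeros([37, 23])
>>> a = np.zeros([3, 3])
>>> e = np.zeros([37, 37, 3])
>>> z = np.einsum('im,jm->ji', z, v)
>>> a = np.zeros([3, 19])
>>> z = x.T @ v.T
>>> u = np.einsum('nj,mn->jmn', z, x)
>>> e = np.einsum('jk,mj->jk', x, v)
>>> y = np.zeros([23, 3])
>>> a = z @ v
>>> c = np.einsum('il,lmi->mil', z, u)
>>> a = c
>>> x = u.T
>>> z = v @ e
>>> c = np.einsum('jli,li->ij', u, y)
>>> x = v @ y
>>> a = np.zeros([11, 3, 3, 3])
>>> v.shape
(7, 23)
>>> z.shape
(7, 3)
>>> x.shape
(7, 3)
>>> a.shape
(11, 3, 3, 3)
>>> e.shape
(23, 3)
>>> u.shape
(7, 23, 3)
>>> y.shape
(23, 3)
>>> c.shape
(3, 7)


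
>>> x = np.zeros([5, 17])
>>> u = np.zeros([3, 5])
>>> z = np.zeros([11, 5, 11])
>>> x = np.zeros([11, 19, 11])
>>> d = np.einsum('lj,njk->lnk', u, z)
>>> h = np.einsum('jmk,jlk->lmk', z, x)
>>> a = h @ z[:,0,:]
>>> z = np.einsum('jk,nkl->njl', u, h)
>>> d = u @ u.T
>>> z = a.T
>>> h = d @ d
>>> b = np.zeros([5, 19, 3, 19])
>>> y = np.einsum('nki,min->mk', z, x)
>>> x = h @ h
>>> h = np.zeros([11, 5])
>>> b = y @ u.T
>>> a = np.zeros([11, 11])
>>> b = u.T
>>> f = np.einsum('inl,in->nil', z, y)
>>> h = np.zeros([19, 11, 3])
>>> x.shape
(3, 3)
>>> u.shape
(3, 5)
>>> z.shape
(11, 5, 19)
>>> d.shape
(3, 3)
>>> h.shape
(19, 11, 3)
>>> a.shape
(11, 11)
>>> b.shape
(5, 3)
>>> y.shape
(11, 5)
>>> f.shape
(5, 11, 19)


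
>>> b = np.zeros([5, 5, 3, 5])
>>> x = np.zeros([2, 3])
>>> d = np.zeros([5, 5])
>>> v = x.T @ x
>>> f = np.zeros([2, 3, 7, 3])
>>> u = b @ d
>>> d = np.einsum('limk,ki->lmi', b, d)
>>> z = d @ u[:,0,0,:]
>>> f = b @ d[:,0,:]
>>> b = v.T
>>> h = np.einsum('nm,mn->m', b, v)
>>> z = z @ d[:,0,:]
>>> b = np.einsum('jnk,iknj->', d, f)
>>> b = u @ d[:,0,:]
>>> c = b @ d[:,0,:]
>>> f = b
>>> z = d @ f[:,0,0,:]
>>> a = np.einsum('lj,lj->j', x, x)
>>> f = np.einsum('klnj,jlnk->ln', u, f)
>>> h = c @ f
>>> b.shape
(5, 5, 3, 5)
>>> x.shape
(2, 3)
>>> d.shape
(5, 3, 5)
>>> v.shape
(3, 3)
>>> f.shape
(5, 3)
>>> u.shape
(5, 5, 3, 5)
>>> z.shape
(5, 3, 5)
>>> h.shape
(5, 5, 3, 3)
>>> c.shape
(5, 5, 3, 5)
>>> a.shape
(3,)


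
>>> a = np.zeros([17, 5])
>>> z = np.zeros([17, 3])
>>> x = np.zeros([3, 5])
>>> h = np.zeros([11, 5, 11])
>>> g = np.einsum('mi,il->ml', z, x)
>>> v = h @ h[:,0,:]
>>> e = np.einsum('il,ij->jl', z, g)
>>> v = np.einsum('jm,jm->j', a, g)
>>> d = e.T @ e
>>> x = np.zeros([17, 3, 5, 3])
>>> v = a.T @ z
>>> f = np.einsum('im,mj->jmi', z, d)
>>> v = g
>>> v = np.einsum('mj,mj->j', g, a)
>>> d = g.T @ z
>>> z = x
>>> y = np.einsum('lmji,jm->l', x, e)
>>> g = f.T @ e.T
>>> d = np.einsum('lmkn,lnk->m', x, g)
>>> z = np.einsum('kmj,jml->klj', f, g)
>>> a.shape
(17, 5)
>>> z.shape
(3, 5, 17)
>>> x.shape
(17, 3, 5, 3)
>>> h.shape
(11, 5, 11)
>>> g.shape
(17, 3, 5)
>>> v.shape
(5,)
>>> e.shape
(5, 3)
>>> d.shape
(3,)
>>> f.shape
(3, 3, 17)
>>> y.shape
(17,)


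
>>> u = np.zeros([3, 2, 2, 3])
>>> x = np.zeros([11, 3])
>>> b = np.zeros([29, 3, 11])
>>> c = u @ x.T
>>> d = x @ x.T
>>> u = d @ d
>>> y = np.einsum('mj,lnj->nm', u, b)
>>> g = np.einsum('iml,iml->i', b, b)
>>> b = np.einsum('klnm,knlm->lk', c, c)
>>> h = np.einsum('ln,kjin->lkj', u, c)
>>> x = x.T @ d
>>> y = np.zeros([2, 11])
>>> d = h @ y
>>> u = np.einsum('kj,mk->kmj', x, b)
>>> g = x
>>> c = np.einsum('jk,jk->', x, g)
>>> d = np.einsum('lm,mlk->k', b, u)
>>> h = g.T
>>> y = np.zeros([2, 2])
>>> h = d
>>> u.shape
(3, 2, 11)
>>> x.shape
(3, 11)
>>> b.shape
(2, 3)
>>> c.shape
()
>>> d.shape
(11,)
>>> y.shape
(2, 2)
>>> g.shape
(3, 11)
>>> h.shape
(11,)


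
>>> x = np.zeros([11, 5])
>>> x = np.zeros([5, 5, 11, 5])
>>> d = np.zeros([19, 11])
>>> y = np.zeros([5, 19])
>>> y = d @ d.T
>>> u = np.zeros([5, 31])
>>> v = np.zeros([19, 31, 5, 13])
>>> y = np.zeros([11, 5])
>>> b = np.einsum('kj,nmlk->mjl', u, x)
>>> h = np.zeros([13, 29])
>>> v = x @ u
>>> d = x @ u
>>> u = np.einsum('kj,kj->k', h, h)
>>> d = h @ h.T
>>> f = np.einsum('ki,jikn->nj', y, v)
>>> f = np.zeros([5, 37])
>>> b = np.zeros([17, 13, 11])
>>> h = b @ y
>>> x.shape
(5, 5, 11, 5)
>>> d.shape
(13, 13)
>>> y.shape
(11, 5)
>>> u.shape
(13,)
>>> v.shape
(5, 5, 11, 31)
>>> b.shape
(17, 13, 11)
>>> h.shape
(17, 13, 5)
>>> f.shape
(5, 37)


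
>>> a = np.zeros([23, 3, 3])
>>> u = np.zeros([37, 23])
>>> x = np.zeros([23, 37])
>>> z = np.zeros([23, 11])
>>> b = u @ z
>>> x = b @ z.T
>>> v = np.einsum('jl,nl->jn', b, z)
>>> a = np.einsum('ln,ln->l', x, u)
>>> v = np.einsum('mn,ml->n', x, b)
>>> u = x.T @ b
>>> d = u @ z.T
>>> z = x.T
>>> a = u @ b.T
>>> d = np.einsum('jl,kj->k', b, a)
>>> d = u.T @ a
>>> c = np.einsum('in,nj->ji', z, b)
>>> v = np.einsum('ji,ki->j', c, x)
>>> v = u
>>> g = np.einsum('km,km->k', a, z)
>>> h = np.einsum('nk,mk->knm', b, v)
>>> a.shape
(23, 37)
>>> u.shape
(23, 11)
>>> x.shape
(37, 23)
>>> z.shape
(23, 37)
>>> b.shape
(37, 11)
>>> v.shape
(23, 11)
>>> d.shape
(11, 37)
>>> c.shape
(11, 23)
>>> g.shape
(23,)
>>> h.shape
(11, 37, 23)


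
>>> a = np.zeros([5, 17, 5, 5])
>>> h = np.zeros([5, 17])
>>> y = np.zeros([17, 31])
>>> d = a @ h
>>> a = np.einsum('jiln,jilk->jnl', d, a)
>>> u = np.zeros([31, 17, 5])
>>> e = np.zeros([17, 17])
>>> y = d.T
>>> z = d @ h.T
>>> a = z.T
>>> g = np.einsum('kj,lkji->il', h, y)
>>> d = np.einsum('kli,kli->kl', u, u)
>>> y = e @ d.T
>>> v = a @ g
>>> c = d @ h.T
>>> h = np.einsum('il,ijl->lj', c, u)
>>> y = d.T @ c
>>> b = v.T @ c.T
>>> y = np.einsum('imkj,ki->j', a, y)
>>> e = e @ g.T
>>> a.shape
(5, 5, 17, 5)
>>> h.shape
(5, 17)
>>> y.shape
(5,)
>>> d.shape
(31, 17)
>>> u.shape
(31, 17, 5)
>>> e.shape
(17, 5)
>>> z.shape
(5, 17, 5, 5)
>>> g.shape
(5, 17)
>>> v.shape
(5, 5, 17, 17)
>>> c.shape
(31, 5)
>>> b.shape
(17, 17, 5, 31)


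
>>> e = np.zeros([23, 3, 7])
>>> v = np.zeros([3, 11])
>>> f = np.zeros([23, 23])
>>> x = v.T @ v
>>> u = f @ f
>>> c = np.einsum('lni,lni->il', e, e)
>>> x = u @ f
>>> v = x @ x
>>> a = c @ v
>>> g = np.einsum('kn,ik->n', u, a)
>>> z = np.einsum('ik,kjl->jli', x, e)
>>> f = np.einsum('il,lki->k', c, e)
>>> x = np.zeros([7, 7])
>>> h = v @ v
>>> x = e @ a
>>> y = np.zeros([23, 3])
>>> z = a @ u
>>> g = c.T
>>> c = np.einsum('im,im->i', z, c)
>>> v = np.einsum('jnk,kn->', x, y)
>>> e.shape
(23, 3, 7)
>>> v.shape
()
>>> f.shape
(3,)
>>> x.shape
(23, 3, 23)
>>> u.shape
(23, 23)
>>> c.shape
(7,)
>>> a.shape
(7, 23)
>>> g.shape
(23, 7)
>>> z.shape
(7, 23)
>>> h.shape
(23, 23)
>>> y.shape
(23, 3)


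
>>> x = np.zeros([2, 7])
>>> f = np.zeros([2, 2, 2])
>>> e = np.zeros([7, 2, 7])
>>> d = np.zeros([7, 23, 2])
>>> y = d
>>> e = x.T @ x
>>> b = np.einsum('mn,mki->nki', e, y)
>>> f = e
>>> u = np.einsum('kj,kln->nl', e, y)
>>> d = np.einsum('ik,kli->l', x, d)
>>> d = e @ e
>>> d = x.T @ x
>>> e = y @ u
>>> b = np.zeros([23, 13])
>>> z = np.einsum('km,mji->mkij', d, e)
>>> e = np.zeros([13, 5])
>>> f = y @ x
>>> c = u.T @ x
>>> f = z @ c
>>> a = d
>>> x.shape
(2, 7)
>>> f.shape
(7, 7, 23, 7)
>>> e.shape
(13, 5)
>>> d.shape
(7, 7)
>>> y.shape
(7, 23, 2)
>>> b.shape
(23, 13)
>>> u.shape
(2, 23)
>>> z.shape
(7, 7, 23, 23)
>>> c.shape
(23, 7)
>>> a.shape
(7, 7)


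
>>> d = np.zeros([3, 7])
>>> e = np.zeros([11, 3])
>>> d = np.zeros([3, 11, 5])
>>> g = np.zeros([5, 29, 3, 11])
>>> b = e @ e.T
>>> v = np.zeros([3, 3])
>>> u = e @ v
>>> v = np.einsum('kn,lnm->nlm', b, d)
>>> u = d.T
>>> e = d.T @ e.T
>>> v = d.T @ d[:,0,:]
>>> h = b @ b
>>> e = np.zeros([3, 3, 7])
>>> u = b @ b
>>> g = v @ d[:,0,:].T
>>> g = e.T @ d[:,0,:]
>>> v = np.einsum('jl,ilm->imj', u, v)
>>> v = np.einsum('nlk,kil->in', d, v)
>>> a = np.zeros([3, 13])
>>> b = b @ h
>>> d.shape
(3, 11, 5)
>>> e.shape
(3, 3, 7)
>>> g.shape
(7, 3, 5)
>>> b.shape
(11, 11)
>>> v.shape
(5, 3)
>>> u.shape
(11, 11)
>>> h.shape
(11, 11)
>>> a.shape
(3, 13)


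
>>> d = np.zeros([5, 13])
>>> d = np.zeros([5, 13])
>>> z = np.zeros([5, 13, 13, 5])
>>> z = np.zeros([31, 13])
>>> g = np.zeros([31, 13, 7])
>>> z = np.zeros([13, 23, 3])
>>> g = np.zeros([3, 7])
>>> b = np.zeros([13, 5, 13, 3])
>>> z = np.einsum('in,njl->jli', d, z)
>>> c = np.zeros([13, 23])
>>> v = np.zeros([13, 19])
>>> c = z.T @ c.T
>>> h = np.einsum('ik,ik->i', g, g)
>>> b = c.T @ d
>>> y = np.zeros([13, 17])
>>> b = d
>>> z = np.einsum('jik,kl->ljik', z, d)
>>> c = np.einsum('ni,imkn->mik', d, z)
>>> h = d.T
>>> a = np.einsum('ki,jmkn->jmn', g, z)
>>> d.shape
(5, 13)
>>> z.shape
(13, 23, 3, 5)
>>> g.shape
(3, 7)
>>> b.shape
(5, 13)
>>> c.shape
(23, 13, 3)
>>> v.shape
(13, 19)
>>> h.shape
(13, 5)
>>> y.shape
(13, 17)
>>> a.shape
(13, 23, 5)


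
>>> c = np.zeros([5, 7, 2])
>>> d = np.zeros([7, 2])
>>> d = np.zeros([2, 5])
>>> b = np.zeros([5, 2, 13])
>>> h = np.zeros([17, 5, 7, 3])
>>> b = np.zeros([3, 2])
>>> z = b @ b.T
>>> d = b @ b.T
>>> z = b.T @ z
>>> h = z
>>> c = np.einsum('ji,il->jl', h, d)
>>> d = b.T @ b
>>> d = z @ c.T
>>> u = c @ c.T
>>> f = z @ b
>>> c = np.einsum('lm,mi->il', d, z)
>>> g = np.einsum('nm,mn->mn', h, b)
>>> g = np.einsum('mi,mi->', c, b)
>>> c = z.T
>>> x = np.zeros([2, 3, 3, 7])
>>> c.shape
(3, 2)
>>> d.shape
(2, 2)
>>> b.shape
(3, 2)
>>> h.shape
(2, 3)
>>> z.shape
(2, 3)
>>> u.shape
(2, 2)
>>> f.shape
(2, 2)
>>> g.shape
()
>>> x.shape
(2, 3, 3, 7)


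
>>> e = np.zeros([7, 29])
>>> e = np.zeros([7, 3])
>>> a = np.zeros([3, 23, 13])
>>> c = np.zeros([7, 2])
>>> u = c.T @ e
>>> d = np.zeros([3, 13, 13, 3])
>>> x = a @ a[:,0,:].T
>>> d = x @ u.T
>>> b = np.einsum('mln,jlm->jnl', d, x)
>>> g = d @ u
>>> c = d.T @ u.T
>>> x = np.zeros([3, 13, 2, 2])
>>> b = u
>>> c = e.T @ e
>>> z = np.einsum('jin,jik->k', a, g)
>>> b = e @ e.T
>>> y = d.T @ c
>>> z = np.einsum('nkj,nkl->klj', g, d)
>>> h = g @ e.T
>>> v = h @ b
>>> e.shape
(7, 3)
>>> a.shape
(3, 23, 13)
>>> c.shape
(3, 3)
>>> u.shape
(2, 3)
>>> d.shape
(3, 23, 2)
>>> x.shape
(3, 13, 2, 2)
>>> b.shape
(7, 7)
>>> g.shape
(3, 23, 3)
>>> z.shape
(23, 2, 3)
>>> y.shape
(2, 23, 3)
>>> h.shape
(3, 23, 7)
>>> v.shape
(3, 23, 7)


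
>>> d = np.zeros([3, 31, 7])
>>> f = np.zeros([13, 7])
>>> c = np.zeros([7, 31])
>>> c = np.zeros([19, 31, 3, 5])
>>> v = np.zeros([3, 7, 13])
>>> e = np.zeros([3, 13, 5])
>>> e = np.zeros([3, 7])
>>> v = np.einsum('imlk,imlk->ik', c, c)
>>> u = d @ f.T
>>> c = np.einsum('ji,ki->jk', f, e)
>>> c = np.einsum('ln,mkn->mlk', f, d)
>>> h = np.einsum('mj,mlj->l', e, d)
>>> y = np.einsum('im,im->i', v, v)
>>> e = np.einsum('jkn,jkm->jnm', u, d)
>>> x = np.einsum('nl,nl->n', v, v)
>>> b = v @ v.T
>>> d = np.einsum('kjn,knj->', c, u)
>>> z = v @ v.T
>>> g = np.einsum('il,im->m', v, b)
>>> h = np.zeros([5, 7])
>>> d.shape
()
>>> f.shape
(13, 7)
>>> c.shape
(3, 13, 31)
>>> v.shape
(19, 5)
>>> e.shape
(3, 13, 7)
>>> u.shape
(3, 31, 13)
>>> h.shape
(5, 7)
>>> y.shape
(19,)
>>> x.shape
(19,)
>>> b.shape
(19, 19)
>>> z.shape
(19, 19)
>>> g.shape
(19,)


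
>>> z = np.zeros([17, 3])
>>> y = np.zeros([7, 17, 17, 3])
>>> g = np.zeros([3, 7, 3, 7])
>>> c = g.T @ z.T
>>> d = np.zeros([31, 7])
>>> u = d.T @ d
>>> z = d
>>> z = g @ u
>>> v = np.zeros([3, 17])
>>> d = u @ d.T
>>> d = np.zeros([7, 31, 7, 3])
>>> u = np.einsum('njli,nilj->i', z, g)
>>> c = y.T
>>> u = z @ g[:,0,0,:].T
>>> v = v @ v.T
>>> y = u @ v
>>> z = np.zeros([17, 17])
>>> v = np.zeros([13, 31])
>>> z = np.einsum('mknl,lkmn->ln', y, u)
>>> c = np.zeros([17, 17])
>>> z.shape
(3, 3)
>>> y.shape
(3, 7, 3, 3)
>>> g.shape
(3, 7, 3, 7)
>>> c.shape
(17, 17)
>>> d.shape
(7, 31, 7, 3)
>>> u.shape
(3, 7, 3, 3)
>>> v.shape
(13, 31)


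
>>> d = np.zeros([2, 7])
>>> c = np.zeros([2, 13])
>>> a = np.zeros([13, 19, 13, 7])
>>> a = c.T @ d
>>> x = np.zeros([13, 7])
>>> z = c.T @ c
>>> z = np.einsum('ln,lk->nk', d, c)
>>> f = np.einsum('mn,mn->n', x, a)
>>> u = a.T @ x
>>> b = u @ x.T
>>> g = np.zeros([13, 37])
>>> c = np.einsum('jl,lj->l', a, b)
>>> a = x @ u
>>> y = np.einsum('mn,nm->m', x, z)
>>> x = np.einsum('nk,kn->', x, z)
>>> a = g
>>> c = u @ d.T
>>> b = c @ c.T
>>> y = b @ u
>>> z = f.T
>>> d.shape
(2, 7)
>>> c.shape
(7, 2)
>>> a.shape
(13, 37)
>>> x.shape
()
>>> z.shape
(7,)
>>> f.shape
(7,)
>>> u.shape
(7, 7)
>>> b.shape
(7, 7)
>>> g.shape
(13, 37)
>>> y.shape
(7, 7)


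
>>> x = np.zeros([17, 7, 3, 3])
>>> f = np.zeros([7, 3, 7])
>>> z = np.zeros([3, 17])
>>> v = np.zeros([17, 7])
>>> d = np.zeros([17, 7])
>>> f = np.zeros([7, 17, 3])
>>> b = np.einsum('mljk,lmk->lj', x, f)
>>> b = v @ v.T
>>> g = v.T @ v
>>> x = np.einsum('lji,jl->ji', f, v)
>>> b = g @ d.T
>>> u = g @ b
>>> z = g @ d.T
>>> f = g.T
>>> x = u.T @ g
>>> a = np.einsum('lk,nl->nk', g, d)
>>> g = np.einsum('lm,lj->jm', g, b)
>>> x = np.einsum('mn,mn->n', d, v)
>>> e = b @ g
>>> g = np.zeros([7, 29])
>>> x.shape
(7,)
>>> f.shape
(7, 7)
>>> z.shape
(7, 17)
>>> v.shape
(17, 7)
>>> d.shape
(17, 7)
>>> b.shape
(7, 17)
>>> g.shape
(7, 29)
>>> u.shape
(7, 17)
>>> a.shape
(17, 7)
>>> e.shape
(7, 7)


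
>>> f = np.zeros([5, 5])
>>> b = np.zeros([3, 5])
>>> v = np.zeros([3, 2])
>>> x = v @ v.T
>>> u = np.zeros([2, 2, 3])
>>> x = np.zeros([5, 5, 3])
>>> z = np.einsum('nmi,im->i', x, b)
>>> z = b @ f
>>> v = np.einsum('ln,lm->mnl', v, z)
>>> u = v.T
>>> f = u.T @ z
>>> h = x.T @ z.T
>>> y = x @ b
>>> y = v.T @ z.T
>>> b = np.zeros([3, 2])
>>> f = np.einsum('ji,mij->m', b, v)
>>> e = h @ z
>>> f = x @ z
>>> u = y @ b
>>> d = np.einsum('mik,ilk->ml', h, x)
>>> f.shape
(5, 5, 5)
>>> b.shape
(3, 2)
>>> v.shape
(5, 2, 3)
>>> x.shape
(5, 5, 3)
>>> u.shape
(3, 2, 2)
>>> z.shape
(3, 5)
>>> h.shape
(3, 5, 3)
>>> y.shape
(3, 2, 3)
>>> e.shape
(3, 5, 5)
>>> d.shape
(3, 5)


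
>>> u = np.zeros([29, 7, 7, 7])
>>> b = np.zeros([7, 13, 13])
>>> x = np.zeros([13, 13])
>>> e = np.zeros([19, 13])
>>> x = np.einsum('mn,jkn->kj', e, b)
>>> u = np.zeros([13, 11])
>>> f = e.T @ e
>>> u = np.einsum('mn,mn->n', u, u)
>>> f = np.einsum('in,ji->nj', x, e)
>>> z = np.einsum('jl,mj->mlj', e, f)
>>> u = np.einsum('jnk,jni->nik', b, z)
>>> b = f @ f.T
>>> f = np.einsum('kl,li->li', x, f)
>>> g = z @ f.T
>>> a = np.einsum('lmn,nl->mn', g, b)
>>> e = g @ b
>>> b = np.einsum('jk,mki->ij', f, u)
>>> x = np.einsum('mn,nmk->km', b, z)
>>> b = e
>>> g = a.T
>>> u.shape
(13, 19, 13)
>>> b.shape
(7, 13, 7)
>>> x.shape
(19, 13)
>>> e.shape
(7, 13, 7)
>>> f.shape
(7, 19)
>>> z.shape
(7, 13, 19)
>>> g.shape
(7, 13)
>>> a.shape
(13, 7)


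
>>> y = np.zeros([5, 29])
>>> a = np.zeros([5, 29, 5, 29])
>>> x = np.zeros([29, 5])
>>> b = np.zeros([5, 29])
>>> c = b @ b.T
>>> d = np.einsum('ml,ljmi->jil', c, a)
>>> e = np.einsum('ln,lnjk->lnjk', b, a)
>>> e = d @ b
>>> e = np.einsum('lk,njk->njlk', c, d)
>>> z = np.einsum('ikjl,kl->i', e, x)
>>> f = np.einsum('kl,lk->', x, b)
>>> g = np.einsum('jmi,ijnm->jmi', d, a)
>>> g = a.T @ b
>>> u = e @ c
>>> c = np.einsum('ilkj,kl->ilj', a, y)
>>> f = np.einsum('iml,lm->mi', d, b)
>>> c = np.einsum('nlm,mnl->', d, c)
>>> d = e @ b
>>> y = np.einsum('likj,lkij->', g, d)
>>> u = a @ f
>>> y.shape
()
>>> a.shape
(5, 29, 5, 29)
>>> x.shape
(29, 5)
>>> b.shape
(5, 29)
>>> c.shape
()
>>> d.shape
(29, 29, 5, 29)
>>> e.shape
(29, 29, 5, 5)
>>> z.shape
(29,)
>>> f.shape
(29, 29)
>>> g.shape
(29, 5, 29, 29)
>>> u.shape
(5, 29, 5, 29)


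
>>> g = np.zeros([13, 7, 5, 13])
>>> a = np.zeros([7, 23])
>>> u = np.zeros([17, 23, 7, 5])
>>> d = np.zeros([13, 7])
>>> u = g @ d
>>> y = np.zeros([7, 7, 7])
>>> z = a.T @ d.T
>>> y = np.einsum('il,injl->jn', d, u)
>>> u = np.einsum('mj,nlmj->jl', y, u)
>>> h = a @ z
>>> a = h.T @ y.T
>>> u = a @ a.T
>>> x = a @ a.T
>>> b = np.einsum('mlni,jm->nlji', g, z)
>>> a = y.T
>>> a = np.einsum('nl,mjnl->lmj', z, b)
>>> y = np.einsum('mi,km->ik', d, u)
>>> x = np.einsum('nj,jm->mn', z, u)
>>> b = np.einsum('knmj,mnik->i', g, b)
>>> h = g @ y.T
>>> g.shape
(13, 7, 5, 13)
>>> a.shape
(13, 5, 7)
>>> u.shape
(13, 13)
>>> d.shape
(13, 7)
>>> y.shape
(7, 13)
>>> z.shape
(23, 13)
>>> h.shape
(13, 7, 5, 7)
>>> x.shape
(13, 23)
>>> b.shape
(23,)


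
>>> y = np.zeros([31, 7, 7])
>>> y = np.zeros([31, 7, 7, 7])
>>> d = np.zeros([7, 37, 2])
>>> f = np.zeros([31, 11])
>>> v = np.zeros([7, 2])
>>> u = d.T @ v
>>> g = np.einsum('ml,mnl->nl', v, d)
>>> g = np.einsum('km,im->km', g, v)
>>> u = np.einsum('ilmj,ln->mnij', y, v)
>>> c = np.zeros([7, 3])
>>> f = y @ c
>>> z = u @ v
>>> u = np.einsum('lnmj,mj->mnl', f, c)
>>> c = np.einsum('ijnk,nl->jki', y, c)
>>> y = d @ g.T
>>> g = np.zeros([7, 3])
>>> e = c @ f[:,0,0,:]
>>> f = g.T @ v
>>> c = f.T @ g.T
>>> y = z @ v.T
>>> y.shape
(7, 2, 31, 7)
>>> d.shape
(7, 37, 2)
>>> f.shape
(3, 2)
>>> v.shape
(7, 2)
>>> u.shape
(7, 7, 31)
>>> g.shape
(7, 3)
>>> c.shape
(2, 7)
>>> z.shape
(7, 2, 31, 2)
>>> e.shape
(7, 7, 3)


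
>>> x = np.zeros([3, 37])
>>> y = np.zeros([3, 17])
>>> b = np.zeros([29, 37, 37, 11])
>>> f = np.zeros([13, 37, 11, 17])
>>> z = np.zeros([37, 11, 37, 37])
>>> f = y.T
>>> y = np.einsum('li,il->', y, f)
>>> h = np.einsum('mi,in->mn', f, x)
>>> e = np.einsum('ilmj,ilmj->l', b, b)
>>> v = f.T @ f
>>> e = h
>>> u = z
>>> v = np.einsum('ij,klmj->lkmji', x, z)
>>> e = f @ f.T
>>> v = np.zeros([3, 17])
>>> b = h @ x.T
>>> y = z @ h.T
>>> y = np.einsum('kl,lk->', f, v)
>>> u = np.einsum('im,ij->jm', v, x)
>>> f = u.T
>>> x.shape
(3, 37)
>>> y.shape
()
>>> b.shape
(17, 3)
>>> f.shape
(17, 37)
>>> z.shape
(37, 11, 37, 37)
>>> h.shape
(17, 37)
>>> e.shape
(17, 17)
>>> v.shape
(3, 17)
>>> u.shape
(37, 17)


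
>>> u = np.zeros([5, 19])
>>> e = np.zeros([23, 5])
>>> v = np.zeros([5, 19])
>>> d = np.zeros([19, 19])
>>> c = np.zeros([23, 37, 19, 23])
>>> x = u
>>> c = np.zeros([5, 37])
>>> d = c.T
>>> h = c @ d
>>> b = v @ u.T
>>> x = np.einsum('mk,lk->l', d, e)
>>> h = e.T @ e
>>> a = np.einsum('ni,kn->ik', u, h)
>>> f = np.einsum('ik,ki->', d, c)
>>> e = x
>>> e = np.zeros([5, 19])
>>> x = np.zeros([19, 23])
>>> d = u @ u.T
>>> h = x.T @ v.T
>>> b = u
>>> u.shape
(5, 19)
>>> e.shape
(5, 19)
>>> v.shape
(5, 19)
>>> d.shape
(5, 5)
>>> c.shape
(5, 37)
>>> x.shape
(19, 23)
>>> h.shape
(23, 5)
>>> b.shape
(5, 19)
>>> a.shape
(19, 5)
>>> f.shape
()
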